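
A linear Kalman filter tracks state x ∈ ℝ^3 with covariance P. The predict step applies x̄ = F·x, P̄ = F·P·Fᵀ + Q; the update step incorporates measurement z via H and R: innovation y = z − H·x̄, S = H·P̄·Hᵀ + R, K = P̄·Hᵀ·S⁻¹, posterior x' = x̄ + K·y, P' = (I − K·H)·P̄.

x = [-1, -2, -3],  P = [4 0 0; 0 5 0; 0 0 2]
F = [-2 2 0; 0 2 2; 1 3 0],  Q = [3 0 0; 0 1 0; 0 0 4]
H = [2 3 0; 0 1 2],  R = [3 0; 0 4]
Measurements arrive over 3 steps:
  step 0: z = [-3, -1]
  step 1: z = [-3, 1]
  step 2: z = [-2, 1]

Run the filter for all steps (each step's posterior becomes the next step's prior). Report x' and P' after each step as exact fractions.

step 0: x' = [65166/16975, -1739/485, 20771/16975], P' = [126597/16975 -2268/485 34782/16975; -2268/485 1576/485 -138/97; 34782/16975 -138/97 26807/16975]
step 1: x' = [-1633113390/1559809961, -455452369/1559809961, 232257687/1559809961], P' = [9927845403/1559809961 -6044246148/1559809961 2823379734/1559809961; -6044246148/1559809961 4159227648/1559809961 -1914897054/1559809961; 2823379734/1559809961 -1914897054/1559809961 2220962743/1559809961]
step 2: x' = [-3402928516/8590407123, -57703202401/174671611501, 199417328183/873358057505], P' = [51703575769/8590407123 -10425886116/2863469041 4811079238/2863469041; -10425886116/2863469041 438093728640/174671611501 -199174655574/174671611501; 4811079238/2863469041 -199174655574/174671611501 1201556662399/873358057505]

step 0: x̄ = F·x = [-2, -10, -7]
step 0: P̄ = F·P·Fᵀ + Q = [39 20 22; 20 29 30; 22 30 53]
step 0: y = z − H·x̄ = [31, 23]
step 0: S = H·P̄·Hᵀ + R = [660 395; 395 365]
step 0: K = P̄·Hᵀ·S⁻¹ = [5018/16975 -2454/16975; 64/485 49/485; -962/16975 7366/16975]
step 0: x' = x̄ + K·y = [65166/16975, -1739/485, 20771/16975]
step 0: P' = (I − K·H)·P̄ = [126597/16975 -2268/485 34782/16975; -2268/485 1576/485 -138/97; 34782/16975 -138/97 26807/16975]
step 1: x̄ = F·x = [-252062/16975, -80188/16975, -117429/16975]
step 1: P̄ = F·P·Fᵀ + Q = [1412993/16975 302432/16975 395286/16975; 302432/16975 151643/16975 96864/16975; 395286/16975 96864/16975 214657/16975]
step 1: y = z − H·x̄ = [99109/2425, 332021/16975]
step 1: S = H·P̄·Hᵀ + R = [1528124/2425 460303/2425; 460303/2425 1465627/16975]
step 1: K = P̄·Hᵀ·S⁻¹ = [574317454/1559809961 -99371670/1559809961; 129730216/1559809961 82358385/1559809961; -32643898/1559809961 631757108/1559809961]
step 1: x' = x̄ + K·y = [-1633113390/1559809961, -455452369/1559809961, 232257687/1559809961]
step 1: P' = (I − K·H)·P̄ = [9927845403/1559809961 -6044246148/1559809961 2823379734/1559809961; -6044246148/1559809961 4159227648/1559809961 -1914897054/1559809961; 2823379734/1559809961 -1914897054/1559809961 2220962743/1559809961]
step 2: x̄ = F·x = [2355322042/1559809961, -446389364/1559809961, -2999470497/1559809961]
step 2: P̄ = F·P·Fᵀ + Q = [109381691271/1559809961 21860788032/1559809961 29276659674/1559809961; 21860788032/1559809961 11761395093/1559809961 7024250736/1559809961; 29276659674/1559809961 7024250736/1559809961 17334657191/1559809961]
step 2: y = z − H·x̄ = [-6491095914/1559809961, 8005140319/1559809961]
step 2: S = H·P̄·Hᵀ + R = [810388207188/1559809961 238257904455/1559809961; 238257904455/1559809961 115436266645/1559809961]
step 2: K = P̄·Hᵀ·S⁻¹ = [9574176494/25771221369 -200931910/2863469041; 14107693256/174671611501 9936104373/174671611501; -10572299686/524014834503 351810011732/873358057505]
step 2: x' = x̄ + K·y = [-3402928516/8590407123, -57703202401/174671611501, 199417328183/873358057505]
step 2: P' = (I − K·H)·P̄ = [51703575769/8590407123 -10425886116/2863469041 4811079238/2863469041; -10425886116/2863469041 438093728640/174671611501 -199174655574/174671611501; 4811079238/2863469041 -199174655574/174671611501 1201556662399/873358057505]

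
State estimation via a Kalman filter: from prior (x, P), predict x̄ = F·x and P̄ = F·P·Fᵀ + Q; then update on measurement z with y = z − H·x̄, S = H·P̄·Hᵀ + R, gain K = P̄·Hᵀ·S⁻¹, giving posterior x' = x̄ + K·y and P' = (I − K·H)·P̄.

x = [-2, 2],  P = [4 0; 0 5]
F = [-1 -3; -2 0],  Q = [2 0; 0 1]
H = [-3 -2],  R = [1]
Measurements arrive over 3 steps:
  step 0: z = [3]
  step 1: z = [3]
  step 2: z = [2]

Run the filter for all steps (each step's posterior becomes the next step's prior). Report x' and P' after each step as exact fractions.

step 0: x' = [-179/48, 1277/312], P' = [251/48 -185/24; -185/24 1811/156]
step 1: x' = [-722570/154943, 849028/154943], P' = [424283/154943 -597488/154943; -597488/154943 876407/154943]
step 2: x' = [-31597038/6686345, 40330316/6686345], P' = [52565272/20059035 -74028914/20059035; -74028914/20059035 108790903/20059035]

step 0: x̄ = F·x = [-4, 4]
step 0: P̄ = F·P·Fᵀ + Q = [51 8; 8 17]
step 0: y = z − H·x̄ = [-1]
step 0: S = H·P̄·Hᵀ + R = [624]
step 0: K = P̄·Hᵀ·S⁻¹ = [-13/48; -29/312]
step 0: x' = x̄ + K·y = [-179/48, 1277/312]
step 0: P' = (I − K·H)·P̄ = [251/48 -185/24; -185/24 1811/156]
step 1: x̄ = F·x = [-5335/624, 179/24]
step 1: P̄ = F·P·Fᵀ + Q = [40847/624 -859/24; -859/24 263/12]
step 1: y = z − H·x̄ = [-4825/624]
step 1: S = H·P̄·Hᵀ + R = [154943/624]
step 1: K = P̄·Hᵀ·S⁻¹ = [-77873/154943; 39650/154943]
step 1: x' = x̄ + K·y = [-722570/154943, 849028/154943]
step 1: P' = (I − K·H)·P̄ = [424283/154943 -597488/154943; -597488/154943 876407/154943]
step 2: x̄ = F·x = [-1824514/154943, 1445140/154943]
step 2: P̄ = F·P·Fᵀ + Q = [5036904/154943 -2736362/154943; -2736362/154943 1852075/154943]
step 2: y = z − H·x̄ = [-2273376/154943]
step 2: S = H·P̄·Hᵀ + R = [20059035/154943]
step 2: K = P̄·Hᵀ·S⁻¹ = [-9637988/20059035; 4504936/20059035]
step 2: x' = x̄ + K·y = [-31597038/6686345, 40330316/6686345]
step 2: P' = (I − K·H)·P̄ = [52565272/20059035 -74028914/20059035; -74028914/20059035 108790903/20059035]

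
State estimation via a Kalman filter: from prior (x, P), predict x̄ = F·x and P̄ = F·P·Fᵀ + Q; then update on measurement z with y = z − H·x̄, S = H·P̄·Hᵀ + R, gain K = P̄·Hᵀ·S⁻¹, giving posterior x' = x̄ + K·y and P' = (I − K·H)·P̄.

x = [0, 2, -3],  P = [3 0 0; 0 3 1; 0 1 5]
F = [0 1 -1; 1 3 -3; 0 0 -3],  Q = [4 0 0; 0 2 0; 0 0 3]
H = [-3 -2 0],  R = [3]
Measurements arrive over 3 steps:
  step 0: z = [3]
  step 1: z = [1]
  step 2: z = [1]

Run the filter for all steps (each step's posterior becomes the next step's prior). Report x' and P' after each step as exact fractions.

step 0: x' = [-443/545, -81/545, -279/545], P' = [1094/545 -1542/545 -588/545; -1542/545 2571/545 1044/545; -588/545 1044/545 14496/545]
step 1: x' = [23507/402982, -236031/402982, 147837/201491], P' = [795079/402982 -1122897/402982 -718650/201491; -1122897/402982 1881591/402982 1169658/201491; -718650/201491 1169658/201491 7708929/201491]
step 2: x' = [-37390108/351908385, -24407341/70381677, 174211512/117302795], P' = [235053727/117302795 -66547720/23460559 -453381264/117302795; -66547720/23460559 111444253/23460559 148072527/23460559; -453381264/117302795 148072527/23460559 4662591468/117302795]

step 0: x̄ = F·x = [5, 15, 9]
step 0: P̄ = F·P·Fᵀ + Q = [10 18 12; 18 59 36; 12 36 48]
step 0: y = z − H·x̄ = [48]
step 0: S = H·P̄·Hᵀ + R = [545]
step 0: K = P̄·Hᵀ·S⁻¹ = [-66/545; -172/545; -108/545]
step 0: x' = x̄ + K·y = [-443/545, -81/545, -279/545]
step 0: P' = (I − K·H)·P̄ = [1094/545 -1542/545 -588/545; -1542/545 2571/545 1044/545; -588/545 1044/545 14496/545]
step 1: x̄ = F·x = [198/545, 151/545, 837/545]
step 1: P̄ = F·P·Fᵀ + Q = [17159/545 43983/545 40356/545; 43983/545 131271/545 122832/545; 40356/545 122832/545 132099/545]
step 1: y = z − H·x̄ = [1441/545]
step 1: S = H·P̄·Hᵀ + R = [1208946/545]
step 1: K = P̄·Hᵀ·S⁻¹ = [-46481/402982; -131497/402982; -61122/201491]
step 1: x' = x̄ + K·y = [23507/402982, -236031/402982, 147837/201491]
step 1: P' = (I − K·H)·P̄ = [795079/402982 -1122897/402982 -718650/201491; -1122897/402982 1881591/402982 1169658/201491; -718650/201491 1169658/201491 7708929/201491]
step 2: x̄ = F·x = [-531705/402982, -785804/201491, -443511/201491]
step 2: P̄ = F·P·Fᵀ + Q = [14232745/402982 19088427/201491 19617813/201491; 19088427/201491 58537407/201491 61009389/201491; 19617813/201491 61009389/201491 69984834/201491]
step 2: y = z − H·x̄ = [-4335349/402982]
step 2: S = H·P̄·Hᵀ + R = [1055725155/402982]
step 2: K = P̄·Hᵀ·S⁻¹ = [-39683981/351908385; -23245346/70381677; -40193826/117302795]
step 2: x' = x̄ + K·y = [-37390108/351908385, -24407341/70381677, 174211512/117302795]
step 2: P' = (I − K·H)·P̄ = [235053727/117302795 -66547720/23460559 -453381264/117302795; -66547720/23460559 111444253/23460559 148072527/23460559; -453381264/117302795 148072527/23460559 4662591468/117302795]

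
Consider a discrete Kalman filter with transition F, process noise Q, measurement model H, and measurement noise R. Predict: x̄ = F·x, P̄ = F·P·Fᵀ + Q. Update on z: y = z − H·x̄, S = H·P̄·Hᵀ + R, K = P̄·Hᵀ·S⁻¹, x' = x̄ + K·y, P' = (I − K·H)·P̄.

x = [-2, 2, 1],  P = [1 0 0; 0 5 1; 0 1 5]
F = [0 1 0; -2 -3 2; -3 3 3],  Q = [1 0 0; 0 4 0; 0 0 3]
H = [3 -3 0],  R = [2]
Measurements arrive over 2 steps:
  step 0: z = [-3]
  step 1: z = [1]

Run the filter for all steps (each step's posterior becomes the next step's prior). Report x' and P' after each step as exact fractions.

step 0: x̄ = F·x = [2, 0, 15]
step 0: P̄ = F·P·Fᵀ + Q = [6 -13 18; -13 61 -12; 18 -12 120]
step 0: y = z − H·x̄ = [-9]
step 0: S = H·P̄·Hᵀ + R = [839]
step 0: K = P̄·Hᵀ·S⁻¹ = [57/839; -222/839; 90/839]
step 0: x' = x̄ + K·y = [1165/839, 1998/839, 11775/839]
step 0: P' = (I − K·H)·P̄ = [1785/839 1747/839 9972/839; 1747/839 1895/839 9912/839; 9972/839 9912/839 92580/839]
step 1: x̄ = F·x = [1998/839, 15226/839, 37824/839]
step 1: P̄ = F·P·Fᵀ + Q = [2734/839 10645/839 30180/839; 10645/839 220115/839 404976/839; 30180/839 404976/839 836331/839]
step 1: y = z − H·x̄ = [40523/839]
step 1: S = H·P̄·Hᵀ + R = [1815709/839]
step 1: K = P̄·Hᵀ·S⁻¹ = [-23733/1815709; -628410/1815709; -1124388/1815709]
step 1: x' = x̄ + K·y = [453951/259387, 371348/259387, 3935604/259387]
step 1: P' = (I − K·H)·P̄ = [5245403/1815709 5261225/1815709 33507744/1815709; 5261225/1815709 5680165/1815709 34257336/1815709; 33507744/1815709 34257336/1815709 303081465/1815709]

step 0: x' = [1165/839, 1998/839, 11775/839], P' = [1785/839 1747/839 9972/839; 1747/839 1895/839 9912/839; 9972/839 9912/839 92580/839]
step 1: x' = [453951/259387, 371348/259387, 3935604/259387], P' = [5245403/1815709 5261225/1815709 33507744/1815709; 5261225/1815709 5680165/1815709 34257336/1815709; 33507744/1815709 34257336/1815709 303081465/1815709]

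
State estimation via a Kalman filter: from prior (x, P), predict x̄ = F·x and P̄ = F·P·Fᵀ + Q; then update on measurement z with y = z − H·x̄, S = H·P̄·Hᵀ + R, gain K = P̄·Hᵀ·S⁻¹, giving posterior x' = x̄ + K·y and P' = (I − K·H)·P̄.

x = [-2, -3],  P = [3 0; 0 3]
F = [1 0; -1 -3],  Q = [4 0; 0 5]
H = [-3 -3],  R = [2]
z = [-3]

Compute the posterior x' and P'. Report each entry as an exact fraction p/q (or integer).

x' = [-470/163, 641/163]
P' = [1069/163 -1065/163; -1065/163 1097/163]

x̄ = F·x = [-2, 11]
P̄ = F·P·Fᵀ + Q = [7 -3; -3 35]
y = z − H·x̄ = [24]
S = H·P̄·Hᵀ + R = [326]
K = P̄·Hᵀ·S⁻¹ = [-6/163; -48/163]
x' = x̄ + K·y = [-470/163, 641/163]
P' = (I − K·H)·P̄ = [1069/163 -1065/163; -1065/163 1097/163]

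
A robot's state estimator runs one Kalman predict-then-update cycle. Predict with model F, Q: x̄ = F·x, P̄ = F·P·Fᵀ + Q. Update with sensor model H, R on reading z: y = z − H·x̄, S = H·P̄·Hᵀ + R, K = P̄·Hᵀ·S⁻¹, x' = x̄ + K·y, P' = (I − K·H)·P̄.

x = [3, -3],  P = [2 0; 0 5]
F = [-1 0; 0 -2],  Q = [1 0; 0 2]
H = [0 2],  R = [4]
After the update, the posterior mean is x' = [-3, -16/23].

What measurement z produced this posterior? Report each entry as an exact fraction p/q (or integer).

x̄ = F·x = [-3, 6]
P̄ = F·P·Fᵀ + Q = [3 0; 0 22]
S = H·P̄·Hᵀ + R = [92]
K = P̄·Hᵀ·S⁻¹ = [0; 11/23]
x' − x̄ = [0, -154/23] = K·y
y = (KᵀK)⁻¹·Kᵀ·(x' − x̄) = [-14]
z = y + H·x̄ = [-14] + [12] = [-2]

z = [-2]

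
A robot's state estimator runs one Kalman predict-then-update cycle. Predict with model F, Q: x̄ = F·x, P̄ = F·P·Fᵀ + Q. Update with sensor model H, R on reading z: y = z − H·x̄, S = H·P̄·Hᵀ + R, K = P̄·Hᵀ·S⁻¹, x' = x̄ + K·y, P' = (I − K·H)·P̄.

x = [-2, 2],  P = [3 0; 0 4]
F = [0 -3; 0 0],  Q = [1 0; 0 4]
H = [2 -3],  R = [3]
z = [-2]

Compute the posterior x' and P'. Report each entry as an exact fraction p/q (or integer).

x̄ = F·x = [-6, 0]
P̄ = F·P·Fᵀ + Q = [37 0; 0 4]
y = z − H·x̄ = [10]
S = H·P̄·Hᵀ + R = [187]
K = P̄·Hᵀ·S⁻¹ = [74/187; -12/187]
x' = x̄ + K·y = [-382/187, -120/187]
P' = (I − K·H)·P̄ = [1443/187 888/187; 888/187 604/187]

x' = [-382/187, -120/187]
P' = [1443/187 888/187; 888/187 604/187]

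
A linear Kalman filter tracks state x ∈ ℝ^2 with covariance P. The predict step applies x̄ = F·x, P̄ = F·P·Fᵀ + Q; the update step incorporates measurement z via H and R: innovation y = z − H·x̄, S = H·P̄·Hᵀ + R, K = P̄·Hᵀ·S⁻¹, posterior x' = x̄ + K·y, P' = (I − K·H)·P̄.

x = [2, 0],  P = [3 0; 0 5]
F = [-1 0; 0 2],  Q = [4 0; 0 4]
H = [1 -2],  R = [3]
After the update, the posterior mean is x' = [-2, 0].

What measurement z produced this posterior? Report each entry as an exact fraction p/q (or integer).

z = [-2]

x̄ = F·x = [-2, 0]
P̄ = F·P·Fᵀ + Q = [7 0; 0 24]
S = H·P̄·Hᵀ + R = [106]
K = P̄·Hᵀ·S⁻¹ = [7/106; -24/53]
x' − x̄ = [0, 0] = K·y
y = (KᵀK)⁻¹·Kᵀ·(x' − x̄) = [0]
z = y + H·x̄ = [0] + [-2] = [-2]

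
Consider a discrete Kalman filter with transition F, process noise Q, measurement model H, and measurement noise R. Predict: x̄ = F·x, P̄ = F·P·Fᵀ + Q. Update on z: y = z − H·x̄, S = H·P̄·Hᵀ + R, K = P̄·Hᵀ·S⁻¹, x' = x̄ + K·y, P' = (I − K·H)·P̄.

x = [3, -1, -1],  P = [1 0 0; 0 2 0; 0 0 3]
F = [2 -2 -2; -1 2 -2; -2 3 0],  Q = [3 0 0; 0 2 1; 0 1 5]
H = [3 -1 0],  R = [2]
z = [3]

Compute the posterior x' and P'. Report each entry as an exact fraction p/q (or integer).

x' = [95/128, -129/128, -207/128]
P' = [671/256 1855/256 881/256; 1855/256 5599/256 2769/256; 881/256 2769/256 2943/256]

x̄ = F·x = [10, -3, -9]
P̄ = F·P·Fᵀ + Q = [27 2 -16; 2 23 15; -16 15 27]
y = z − H·x̄ = [-30]
S = H·P̄·Hᵀ + R = [256]
K = P̄·Hᵀ·S⁻¹ = [79/256; -17/256; -63/256]
x' = x̄ + K·y = [95/128, -129/128, -207/128]
P' = (I − K·H)·P̄ = [671/256 1855/256 881/256; 1855/256 5599/256 2769/256; 881/256 2769/256 2943/256]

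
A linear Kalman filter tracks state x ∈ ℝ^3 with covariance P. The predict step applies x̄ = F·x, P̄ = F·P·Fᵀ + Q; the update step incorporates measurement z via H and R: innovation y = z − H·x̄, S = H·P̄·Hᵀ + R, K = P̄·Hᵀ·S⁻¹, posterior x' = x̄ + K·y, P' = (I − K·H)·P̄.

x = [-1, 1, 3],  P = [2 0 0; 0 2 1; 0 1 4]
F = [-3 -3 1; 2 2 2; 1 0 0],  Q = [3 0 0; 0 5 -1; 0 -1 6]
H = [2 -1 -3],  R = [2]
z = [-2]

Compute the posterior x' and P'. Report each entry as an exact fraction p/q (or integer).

x' = [751/437, 3092/437, -242/437]
P' = [3625/437 1788/437 1746/437; 1788/437 10829/437 -2355/437; 1746/437 -2355/437 1975/437]

x̄ = F·x = [3, 6, -1]
P̄ = F·P·Fᵀ + Q = [37 -20 -6; -20 45 3; -6 3 8]
y = z − H·x̄ = [-5]
S = H·P̄·Hᵀ + R = [437]
K = P̄·Hᵀ·S⁻¹ = [112/437; -94/437; -39/437]
x' = x̄ + K·y = [751/437, 3092/437, -242/437]
P' = (I − K·H)·P̄ = [3625/437 1788/437 1746/437; 1788/437 10829/437 -2355/437; 1746/437 -2355/437 1975/437]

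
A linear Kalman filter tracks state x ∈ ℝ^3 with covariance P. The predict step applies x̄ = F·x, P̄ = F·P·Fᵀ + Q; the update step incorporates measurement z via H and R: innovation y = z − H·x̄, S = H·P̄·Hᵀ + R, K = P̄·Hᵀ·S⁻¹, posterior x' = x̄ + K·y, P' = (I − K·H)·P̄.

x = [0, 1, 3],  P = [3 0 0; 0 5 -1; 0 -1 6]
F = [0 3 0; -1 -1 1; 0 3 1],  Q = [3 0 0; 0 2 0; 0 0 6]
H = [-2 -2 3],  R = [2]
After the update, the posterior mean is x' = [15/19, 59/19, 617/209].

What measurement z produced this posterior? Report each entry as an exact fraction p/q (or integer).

z = [1]

x̄ = F·x = [3, 2, 6]
P̄ = F·P·Fᵀ + Q = [48 -18 42; -18 18 -11; 42 -11 51]
S = H·P̄·Hᵀ + R = [209]
K = P̄·Hᵀ·S⁻¹ = [6/19; -3/19; 91/209]
x' − x̄ = [-42/19, 21/19, -637/209] = K·y
y = (KᵀK)⁻¹·Kᵀ·(x' − x̄) = [-7]
z = y + H·x̄ = [-7] + [8] = [1]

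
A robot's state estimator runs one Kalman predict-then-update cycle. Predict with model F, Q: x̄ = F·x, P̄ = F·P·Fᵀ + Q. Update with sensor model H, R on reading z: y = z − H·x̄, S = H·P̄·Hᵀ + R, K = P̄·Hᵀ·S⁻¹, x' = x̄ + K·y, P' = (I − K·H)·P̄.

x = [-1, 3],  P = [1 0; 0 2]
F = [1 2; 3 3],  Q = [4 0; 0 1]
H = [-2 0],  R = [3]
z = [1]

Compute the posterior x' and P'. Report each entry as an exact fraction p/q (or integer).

x̄ = F·x = [5, 6]
P̄ = F·P·Fᵀ + Q = [13 15; 15 28]
y = z − H·x̄ = [11]
S = H·P̄·Hᵀ + R = [55]
K = P̄·Hᵀ·S⁻¹ = [-26/55; -6/11]
x' = x̄ + K·y = [-1/5, 0]
P' = (I − K·H)·P̄ = [39/55 9/11; 9/11 128/11]

x' = [-1/5, 0]
P' = [39/55 9/11; 9/11 128/11]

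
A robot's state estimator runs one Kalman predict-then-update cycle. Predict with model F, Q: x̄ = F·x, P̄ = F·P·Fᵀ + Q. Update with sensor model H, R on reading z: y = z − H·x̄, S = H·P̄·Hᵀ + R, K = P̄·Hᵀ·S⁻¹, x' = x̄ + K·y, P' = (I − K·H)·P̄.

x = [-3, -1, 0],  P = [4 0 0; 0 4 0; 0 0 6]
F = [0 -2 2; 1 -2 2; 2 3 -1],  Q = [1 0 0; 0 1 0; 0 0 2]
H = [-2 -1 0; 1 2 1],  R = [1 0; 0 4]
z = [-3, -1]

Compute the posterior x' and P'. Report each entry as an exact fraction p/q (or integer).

x' = [15650/11293, 3667/11293, -40197/11293]
P' = [4666/11293 -4971/11293 1808/11293; -4971/11293 24765/22586 -12314/11293; 1808/11293 -12314/11293 53540/11293]

x̄ = F·x = [2, -1, -9]
P̄ = F·P·Fᵀ + Q = [41 40 -36; 40 45 -28; -36 -28 60]
y = z − H·x̄ = [0, 8]
S = H·P̄·Hᵀ + R = [370 -272; -272 261]
K = P̄·Hᵀ·S⁻¹ = [-4361/11293 -867/11293; -4881/22586 1870/11293; 8698/11293 7680/11293]
x' = x̄ + K·y = [15650/11293, 3667/11293, -40197/11293]
P' = (I − K·H)·P̄ = [4666/11293 -4971/11293 1808/11293; -4971/11293 24765/22586 -12314/11293; 1808/11293 -12314/11293 53540/11293]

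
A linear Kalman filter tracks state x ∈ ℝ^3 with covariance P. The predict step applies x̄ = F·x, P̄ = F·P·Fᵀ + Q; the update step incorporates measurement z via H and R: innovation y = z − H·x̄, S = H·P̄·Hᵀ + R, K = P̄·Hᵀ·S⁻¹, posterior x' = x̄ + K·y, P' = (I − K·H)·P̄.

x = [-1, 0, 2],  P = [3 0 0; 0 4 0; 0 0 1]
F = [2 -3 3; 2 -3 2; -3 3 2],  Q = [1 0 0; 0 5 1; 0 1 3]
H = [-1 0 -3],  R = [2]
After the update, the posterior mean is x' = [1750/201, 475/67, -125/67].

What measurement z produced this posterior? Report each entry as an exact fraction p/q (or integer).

x̄ = F·x = [4, 2, 7]
P̄ = F·P·Fᵀ + Q = [58 54 -48; 54 57 -49; -48 -49 70]
S = H·P̄·Hᵀ + R = [402]
K = P̄·Hᵀ·S⁻¹ = [43/201; 31/134; -27/67]
x' − x̄ = [946/201, 341/67, -594/67] = K·y
y = (KᵀK)⁻¹·Kᵀ·(x' − x̄) = [22]
z = y + H·x̄ = [22] + [-25] = [-3]

z = [-3]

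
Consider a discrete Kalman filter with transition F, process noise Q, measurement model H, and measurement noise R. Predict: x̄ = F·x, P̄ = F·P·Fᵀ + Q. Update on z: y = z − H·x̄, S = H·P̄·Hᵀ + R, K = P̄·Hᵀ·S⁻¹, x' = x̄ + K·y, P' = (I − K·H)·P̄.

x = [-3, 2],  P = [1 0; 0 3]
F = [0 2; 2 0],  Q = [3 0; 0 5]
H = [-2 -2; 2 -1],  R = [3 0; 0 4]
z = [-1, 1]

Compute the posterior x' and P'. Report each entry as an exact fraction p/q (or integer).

x̄ = F·x = [4, -6]
P̄ = F·P·Fᵀ + Q = [15 0; 0 9]
y = z − H·x̄ = [-5, -13]
S = H·P̄·Hᵀ + R = [99 -42; -42 73]
K = P̄·Hᵀ·S⁻¹ = [-310/1821 190/607; -188/607 -183/607]
x' = x̄ + K·y = [1424/1821, -323/607]
P' = (I − K·H)·P̄ = [305/607 -150/607; -150/607 432/607]

x' = [1424/1821, -323/607]
P' = [305/607 -150/607; -150/607 432/607]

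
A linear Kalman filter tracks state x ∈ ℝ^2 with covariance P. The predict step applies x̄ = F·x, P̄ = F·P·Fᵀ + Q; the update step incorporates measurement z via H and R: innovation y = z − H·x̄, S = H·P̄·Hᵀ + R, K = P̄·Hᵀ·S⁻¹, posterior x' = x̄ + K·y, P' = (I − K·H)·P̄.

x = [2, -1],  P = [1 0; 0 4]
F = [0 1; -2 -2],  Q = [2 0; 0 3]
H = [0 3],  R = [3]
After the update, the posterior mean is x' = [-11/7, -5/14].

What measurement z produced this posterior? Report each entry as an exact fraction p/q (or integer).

z = [-1]

x̄ = F·x = [-1, -2]
P̄ = F·P·Fᵀ + Q = [6 -8; -8 23]
S = H·P̄·Hᵀ + R = [210]
K = P̄·Hᵀ·S⁻¹ = [-4/35; 23/70]
x' − x̄ = [-4/7, 23/14] = K·y
y = (KᵀK)⁻¹·Kᵀ·(x' − x̄) = [5]
z = y + H·x̄ = [5] + [-6] = [-1]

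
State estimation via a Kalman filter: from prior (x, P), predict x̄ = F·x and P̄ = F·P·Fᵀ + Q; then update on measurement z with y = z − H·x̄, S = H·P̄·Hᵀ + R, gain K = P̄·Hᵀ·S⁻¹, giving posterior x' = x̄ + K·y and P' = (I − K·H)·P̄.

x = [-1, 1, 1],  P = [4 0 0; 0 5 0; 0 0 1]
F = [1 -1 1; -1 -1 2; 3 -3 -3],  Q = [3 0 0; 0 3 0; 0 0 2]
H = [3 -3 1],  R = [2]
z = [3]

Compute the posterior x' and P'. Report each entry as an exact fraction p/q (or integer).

x' = [671/463, 44/463, -534/463]
P' = [3103/463 3657/463 1770/463; 3657/463 5644/463 5877/463; 1770/463 5877/463 12667/463]

x̄ = F·x = [-1, 2, -9]
P̄ = F·P·Fᵀ + Q = [13 3 24; 3 16 -3; 24 -3 92]
y = z − H·x̄ = [21]
S = H·P̄·Hᵀ + R = [463]
K = P̄·Hᵀ·S⁻¹ = [54/463; -42/463; 173/463]
x' = x̄ + K·y = [671/463, 44/463, -534/463]
P' = (I − K·H)·P̄ = [3103/463 3657/463 1770/463; 3657/463 5644/463 5877/463; 1770/463 5877/463 12667/463]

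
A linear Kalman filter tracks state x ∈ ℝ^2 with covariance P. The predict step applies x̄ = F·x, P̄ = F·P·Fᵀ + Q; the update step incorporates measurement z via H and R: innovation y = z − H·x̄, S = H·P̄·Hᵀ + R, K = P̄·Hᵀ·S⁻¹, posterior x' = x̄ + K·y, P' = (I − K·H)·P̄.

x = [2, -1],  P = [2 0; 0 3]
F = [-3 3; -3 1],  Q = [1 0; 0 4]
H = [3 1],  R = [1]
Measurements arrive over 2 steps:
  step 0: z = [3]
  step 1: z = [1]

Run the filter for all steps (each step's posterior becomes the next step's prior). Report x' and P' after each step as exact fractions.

step 0: x' = [687/602, -146/301], P' = [467/602 -618/301; -618/301 1907/301]
step 1: x' = [129354/188429, -405149/376858], P' = [84371/188429 -398919/376858; -398919/376858 1251393/376858]

step 0: x̄ = F·x = [-9, -7]
step 0: P̄ = F·P·Fᵀ + Q = [46 27; 27 25]
step 0: y = z − H·x̄ = [37]
step 0: S = H·P̄·Hᵀ + R = [602]
step 0: K = P̄·Hᵀ·S⁻¹ = [165/602; 53/301]
step 0: x' = x̄ + K·y = [687/602, -146/301]
step 0: P' = (I − K·H)·P̄ = [467/602 -618/301; -618/301 1907/301]
step 1: x̄ = F·x = [-2937/602, -2353/602]
step 1: P̄ = F·P·Fᵀ + Q = [61379/602 30477/602; 30477/602 17841/602]
step 1: y = z − H·x̄ = [5883/301]
step 1: S = H·P̄·Hᵀ + R = [376858/301]
step 1: K = P̄·Hᵀ·S⁻¹ = [107307/376858; 27318/188429]
step 1: x' = x̄ + K·y = [129354/188429, -405149/376858]
step 1: P' = (I − K·H)·P̄ = [84371/188429 -398919/376858; -398919/376858 1251393/376858]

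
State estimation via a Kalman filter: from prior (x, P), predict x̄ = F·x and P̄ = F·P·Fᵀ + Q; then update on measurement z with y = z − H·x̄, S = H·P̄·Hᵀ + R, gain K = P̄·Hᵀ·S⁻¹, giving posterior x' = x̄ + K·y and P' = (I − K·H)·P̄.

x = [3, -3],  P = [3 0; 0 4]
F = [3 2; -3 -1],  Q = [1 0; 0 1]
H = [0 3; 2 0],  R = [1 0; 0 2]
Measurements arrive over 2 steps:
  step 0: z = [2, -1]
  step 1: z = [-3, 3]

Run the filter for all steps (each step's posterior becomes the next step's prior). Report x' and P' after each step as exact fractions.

step 0: x' = [-2924/3671, 2099/3671], P' = [1691/3671 -35/3671; -35/3671 398/3671]
step 1: x' = [1241956/883585, -169281/176717], P' = [354106/883585 -3140/176717; -3140/176717 18662/176717]

step 0: x̄ = F·x = [3, -6]
step 0: P̄ = F·P·Fᵀ + Q = [44 -35; -35 32]
step 0: y = z − H·x̄ = [20, -7]
step 0: S = H·P̄·Hᵀ + R = [289 -210; -210 178]
step 0: K = P̄·Hᵀ·S⁻¹ = [-105/3671 1691/3671; 1194/3671 -35/3671]
step 0: x' = x̄ + K·y = [-2924/3671, 2099/3671]
step 0: P' = (I − K·H)·P̄ = [1691/3671 -35/3671; -35/3671 398/3671]
step 1: x̄ = F·x = [-4574/3671, 6673/3671]
step 1: P̄ = F·P·Fᵀ + Q = [20062/3671 -15700/3671; -15700/3671 19078/3671]
step 1: y = z − H·x̄ = [-31032/3671, 20161/3671]
step 1: S = H·P̄·Hᵀ + R = [175373/3671 -94200/3671; -94200/3671 87590/3671]
step 1: K = P̄·Hᵀ·S⁻¹ = [-9420/176717 354106/883585; 55986/176717 -3140/176717]
step 1: x' = x̄ + K·y = [1241956/883585, -169281/176717]
step 1: P' = (I − K·H)·P̄ = [354106/883585 -3140/176717; -3140/176717 18662/176717]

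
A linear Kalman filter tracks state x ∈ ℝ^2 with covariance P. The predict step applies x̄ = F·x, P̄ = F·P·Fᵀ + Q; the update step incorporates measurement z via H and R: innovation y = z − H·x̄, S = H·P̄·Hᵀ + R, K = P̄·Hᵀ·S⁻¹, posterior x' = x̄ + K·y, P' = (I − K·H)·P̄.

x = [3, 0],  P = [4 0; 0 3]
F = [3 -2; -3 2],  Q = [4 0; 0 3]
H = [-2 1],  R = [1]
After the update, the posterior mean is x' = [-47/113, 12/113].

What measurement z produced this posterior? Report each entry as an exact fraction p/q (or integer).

x̄ = F·x = [9, -9]
P̄ = F·P·Fᵀ + Q = [52 -48; -48 51]
S = H·P̄·Hᵀ + R = [452]
K = P̄·Hᵀ·S⁻¹ = [-38/113; 147/452]
x' − x̄ = [-1064/113, 1029/113] = K·y
y = (KᵀK)⁻¹·Kᵀ·(x' − x̄) = [28]
z = y + H·x̄ = [28] + [-27] = [1]

z = [1]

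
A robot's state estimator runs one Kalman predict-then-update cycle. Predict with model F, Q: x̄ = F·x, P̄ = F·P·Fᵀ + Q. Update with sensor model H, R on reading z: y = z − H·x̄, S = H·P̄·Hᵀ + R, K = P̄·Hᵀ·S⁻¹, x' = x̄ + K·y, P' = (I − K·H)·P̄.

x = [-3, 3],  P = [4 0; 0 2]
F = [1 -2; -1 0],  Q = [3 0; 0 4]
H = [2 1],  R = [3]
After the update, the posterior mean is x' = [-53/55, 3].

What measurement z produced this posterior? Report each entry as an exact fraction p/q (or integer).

z = [2]

x̄ = F·x = [-9, 3]
P̄ = F·P·Fᵀ + Q = [15 -4; -4 8]
S = H·P̄·Hᵀ + R = [55]
K = P̄·Hᵀ·S⁻¹ = [26/55; 0]
x' − x̄ = [442/55, 0] = K·y
y = (KᵀK)⁻¹·Kᵀ·(x' − x̄) = [17]
z = y + H·x̄ = [17] + [-15] = [2]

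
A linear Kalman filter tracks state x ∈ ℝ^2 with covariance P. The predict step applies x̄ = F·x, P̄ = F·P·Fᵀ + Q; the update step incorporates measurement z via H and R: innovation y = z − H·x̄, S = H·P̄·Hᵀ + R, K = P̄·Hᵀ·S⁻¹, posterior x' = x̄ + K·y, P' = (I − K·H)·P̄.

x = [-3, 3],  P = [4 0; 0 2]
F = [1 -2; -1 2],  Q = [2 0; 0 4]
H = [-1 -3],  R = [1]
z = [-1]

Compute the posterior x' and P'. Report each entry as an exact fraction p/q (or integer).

x̄ = F·x = [-9, 9]
P̄ = F·P·Fᵀ + Q = [14 -12; -12 16]
y = z − H·x̄ = [17]
S = H·P̄·Hᵀ + R = [87]
K = P̄·Hᵀ·S⁻¹ = [22/87; -12/29]
x' = x̄ + K·y = [-409/87, 57/29]
P' = (I − K·H)·P̄ = [734/87 -84/29; -84/29 32/29]

x' = [-409/87, 57/29]
P' = [734/87 -84/29; -84/29 32/29]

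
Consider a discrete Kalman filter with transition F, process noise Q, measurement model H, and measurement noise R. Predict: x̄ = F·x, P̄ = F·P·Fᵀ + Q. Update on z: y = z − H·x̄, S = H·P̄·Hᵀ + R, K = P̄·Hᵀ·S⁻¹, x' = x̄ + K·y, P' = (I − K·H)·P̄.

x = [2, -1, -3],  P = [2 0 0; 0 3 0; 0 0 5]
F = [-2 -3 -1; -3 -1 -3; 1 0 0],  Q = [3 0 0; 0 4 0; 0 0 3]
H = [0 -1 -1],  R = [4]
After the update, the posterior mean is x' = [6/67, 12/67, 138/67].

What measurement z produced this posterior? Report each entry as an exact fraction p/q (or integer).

z = [-2]

x̄ = F·x = [2, 4, 2]
P̄ = F·P·Fᵀ + Q = [43 36 -4; 36 70 -6; -4 -6 5]
S = H·P̄·Hᵀ + R = [67]
K = P̄·Hᵀ·S⁻¹ = [-32/67; -64/67; 1/67]
x' − x̄ = [-128/67, -256/67, 4/67] = K·y
y = (KᵀK)⁻¹·Kᵀ·(x' − x̄) = [4]
z = y + H·x̄ = [4] + [-6] = [-2]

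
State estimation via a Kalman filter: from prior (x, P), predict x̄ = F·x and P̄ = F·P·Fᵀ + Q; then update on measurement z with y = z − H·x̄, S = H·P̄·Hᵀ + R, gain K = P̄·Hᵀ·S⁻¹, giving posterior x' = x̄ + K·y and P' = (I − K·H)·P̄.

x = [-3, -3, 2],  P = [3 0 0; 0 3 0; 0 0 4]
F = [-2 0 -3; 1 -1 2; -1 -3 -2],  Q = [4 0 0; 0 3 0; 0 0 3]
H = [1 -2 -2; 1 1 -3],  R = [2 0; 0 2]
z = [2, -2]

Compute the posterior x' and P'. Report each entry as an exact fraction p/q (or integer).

x̄ = F·x = [0, 4, 8]
P̄ = F·P·Fᵀ + Q = [52 -30 30; -30 25 -10; 30 -10 49]
y = z − H·x̄ = [26, 18]
S = H·P̄·Hᵀ + R = [270 136; 136 340]
K = P̄·Hᵀ·S⁻¹ = [18/49 -17/49; -25/77 1065/5236; 1/77 -1983/5236]
x' = x̄ + K·y = [162/49, -2043/2618, 3981/2618]
P' = (I − K·H)·P̄ = [456/49 5/7 25/7; 5/7 325/748 185/748; 25/7 185/748 1141/748]

x' = [162/49, -2043/2618, 3981/2618]
P' = [456/49 5/7 25/7; 5/7 325/748 185/748; 25/7 185/748 1141/748]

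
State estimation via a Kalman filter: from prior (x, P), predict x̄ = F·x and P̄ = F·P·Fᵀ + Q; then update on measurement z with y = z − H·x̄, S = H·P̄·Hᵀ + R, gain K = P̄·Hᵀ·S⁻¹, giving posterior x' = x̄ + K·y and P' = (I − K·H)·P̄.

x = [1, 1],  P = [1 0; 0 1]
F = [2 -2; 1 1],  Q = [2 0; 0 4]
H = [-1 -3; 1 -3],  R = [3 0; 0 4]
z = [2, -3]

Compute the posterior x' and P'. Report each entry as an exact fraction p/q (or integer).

x̄ = F·x = [0, 2]
P̄ = F·P·Fᵀ + Q = [10 0; 0 6]
y = z − H·x̄ = [8, 3]
S = H·P̄·Hᵀ + R = [67 44; 44 68]
K = P̄·Hᵀ·S⁻¹ = [-56/131 111/262; -108/655 -207/1310]
x' = x̄ + K·y = [-563/262, 271/1310]
P' = (I − K·H)·P̄ = [195/131 -9/131; -9/131 123/655]

x' = [-563/262, 271/1310]
P' = [195/131 -9/131; -9/131 123/655]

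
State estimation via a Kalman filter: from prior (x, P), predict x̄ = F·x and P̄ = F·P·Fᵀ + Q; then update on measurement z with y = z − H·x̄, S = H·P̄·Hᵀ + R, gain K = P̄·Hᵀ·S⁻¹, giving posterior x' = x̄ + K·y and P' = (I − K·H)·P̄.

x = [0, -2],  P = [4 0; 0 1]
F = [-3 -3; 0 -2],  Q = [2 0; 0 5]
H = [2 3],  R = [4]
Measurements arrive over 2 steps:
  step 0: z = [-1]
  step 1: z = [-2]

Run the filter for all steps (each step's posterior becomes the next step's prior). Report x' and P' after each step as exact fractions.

step 0: x̄ = F·x = [6, 4]
step 0: P̄ = F·P·Fᵀ + Q = [47 6; 6 9]
step 0: y = z − H·x̄ = [-25]
step 0: S = H·P̄·Hᵀ + R = [345]
step 0: K = P̄·Hᵀ·S⁻¹ = [112/345; 13/115]
step 0: x' = x̄ + K·y = [-146/69, 27/23]
step 0: P' = (I − K·H)·P̄ = [3671/345 -766/115; -766/115 528/115]
step 1: x̄ = F·x = [65/23, -54/23]
step 1: P̄ = F·P·Fᵀ + Q = [2207/115 -1428/115; -1428/115 2687/115]
step 1: y = z − H·x̄ = [-14/23]
step 1: S = H·P̄·Hᵀ + R = [3267/23]
step 1: K = P̄·Hᵀ·S⁻¹ = [26/3267; 347/1089]
step 1: x' = x̄ + K·y = [9217/3267, -2768/1089]
step 1: P' = (I − K·H)·P̄ = [313343/16335 -69574/5445; -69574/5445 16232/1815]

step 0: x' = [-146/69, 27/23], P' = [3671/345 -766/115; -766/115 528/115]
step 1: x' = [9217/3267, -2768/1089], P' = [313343/16335 -69574/5445; -69574/5445 16232/1815]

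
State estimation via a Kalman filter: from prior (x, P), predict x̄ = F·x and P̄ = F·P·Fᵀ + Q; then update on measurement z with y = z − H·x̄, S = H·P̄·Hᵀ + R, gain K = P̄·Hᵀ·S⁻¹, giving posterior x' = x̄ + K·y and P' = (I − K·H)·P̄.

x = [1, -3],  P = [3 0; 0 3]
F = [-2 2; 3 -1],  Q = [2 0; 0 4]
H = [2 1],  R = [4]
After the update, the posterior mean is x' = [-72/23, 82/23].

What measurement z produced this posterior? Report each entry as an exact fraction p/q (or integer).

z = [-2]

x̄ = F·x = [-8, 6]
P̄ = F·P·Fᵀ + Q = [26 -24; -24 34]
S = H·P̄·Hᵀ + R = [46]
K = P̄·Hᵀ·S⁻¹ = [14/23; -7/23]
x' − x̄ = [112/23, -56/23] = K·y
y = (KᵀK)⁻¹·Kᵀ·(x' − x̄) = [8]
z = y + H·x̄ = [8] + [-10] = [-2]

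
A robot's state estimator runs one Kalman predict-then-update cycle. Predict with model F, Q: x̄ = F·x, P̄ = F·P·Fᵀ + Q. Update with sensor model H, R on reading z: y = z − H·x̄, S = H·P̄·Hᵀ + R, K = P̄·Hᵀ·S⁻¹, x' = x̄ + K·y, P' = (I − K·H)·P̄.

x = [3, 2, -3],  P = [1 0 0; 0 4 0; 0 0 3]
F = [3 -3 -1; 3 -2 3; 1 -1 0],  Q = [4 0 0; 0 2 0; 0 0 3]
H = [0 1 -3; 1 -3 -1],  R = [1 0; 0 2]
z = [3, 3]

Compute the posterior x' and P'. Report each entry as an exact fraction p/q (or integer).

x̄ = F·x = [6, -4, 1]
P̄ = F·P·Fᵀ + Q = [52 24 15; 24 54 11; 15 11 8]
y = z − H·x̄ = [10, -14]
S = H·P̄·Hᵀ + R = [61 -71; -71 440]
K = P̄·Hᵀ·S⁻¹ = [-11725/21799 -3626/21799; -1339/21799 -7598/21799; -7566/21799 -2509/21799]
x' = x̄ + K·y = [64308/21799, 5786/21799, -18735/21799]
P' = (I − K·H)·P̄ = [760413/21799 229127/21799 80284/21799; 229127/21799 73163/21799 24834/21799; 80284/21799 24834/21799 10800/21799]

x' = [64308/21799, 5786/21799, -18735/21799]
P' = [760413/21799 229127/21799 80284/21799; 229127/21799 73163/21799 24834/21799; 80284/21799 24834/21799 10800/21799]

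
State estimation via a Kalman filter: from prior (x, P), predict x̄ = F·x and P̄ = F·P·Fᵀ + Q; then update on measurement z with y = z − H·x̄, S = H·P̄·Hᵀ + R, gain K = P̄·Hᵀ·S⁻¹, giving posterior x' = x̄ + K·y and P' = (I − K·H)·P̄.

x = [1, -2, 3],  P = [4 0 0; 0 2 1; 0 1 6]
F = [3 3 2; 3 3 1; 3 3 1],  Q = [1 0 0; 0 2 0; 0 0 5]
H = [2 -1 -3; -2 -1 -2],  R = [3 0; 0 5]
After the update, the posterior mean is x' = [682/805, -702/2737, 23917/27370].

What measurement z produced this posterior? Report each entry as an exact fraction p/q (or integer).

z = [-1, -3]

x̄ = F·x = [3, 0, 0]
P̄ = F·P·Fᵀ + Q = [91 75 75; 75 68 66; 75 66 71]
S = H·P̄·Hᵀ + R = [270 610; 610 1885]
K = P̄·Hᵀ·S⁻¹ = [152/805 -223/805; -516/13685 -2374/13685; -4957/27370 -1797/13685]
x' − x̄ = [-1733/805, -702/2737, 23917/27370] = K·y
y = (KᵀK)⁻¹·Kᵀ·(x' − x̄) = [-7, 3]
z = y + H·x̄ = [-7, 3] + [6, -6] = [-1, -3]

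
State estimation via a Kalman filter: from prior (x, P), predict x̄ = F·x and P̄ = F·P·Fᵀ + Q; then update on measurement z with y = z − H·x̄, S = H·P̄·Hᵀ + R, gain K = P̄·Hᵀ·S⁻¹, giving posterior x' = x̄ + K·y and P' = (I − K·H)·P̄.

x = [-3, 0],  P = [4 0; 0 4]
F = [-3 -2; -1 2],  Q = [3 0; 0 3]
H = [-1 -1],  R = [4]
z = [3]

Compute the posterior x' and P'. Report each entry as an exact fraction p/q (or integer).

x̄ = F·x = [9, 3]
P̄ = F·P·Fᵀ + Q = [55 -4; -4 23]
y = z − H·x̄ = [15]
S = H·P̄·Hᵀ + R = [74]
K = P̄·Hᵀ·S⁻¹ = [-51/74; -19/74]
x' = x̄ + K·y = [-99/74, -63/74]
P' = (I − K·H)·P̄ = [1469/74 -1265/74; -1265/74 1341/74]

x' = [-99/74, -63/74]
P' = [1469/74 -1265/74; -1265/74 1341/74]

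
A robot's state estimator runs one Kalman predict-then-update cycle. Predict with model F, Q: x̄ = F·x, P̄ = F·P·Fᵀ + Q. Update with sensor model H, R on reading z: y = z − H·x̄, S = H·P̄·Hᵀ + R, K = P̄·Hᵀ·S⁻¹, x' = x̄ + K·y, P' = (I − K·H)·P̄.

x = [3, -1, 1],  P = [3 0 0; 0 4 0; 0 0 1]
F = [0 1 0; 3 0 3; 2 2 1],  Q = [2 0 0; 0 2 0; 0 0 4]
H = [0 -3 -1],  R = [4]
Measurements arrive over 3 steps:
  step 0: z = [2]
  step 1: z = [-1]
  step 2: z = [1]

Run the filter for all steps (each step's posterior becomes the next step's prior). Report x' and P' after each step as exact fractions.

step 0: x̄ = F·x = [-1, 12, 5]
step 0: P̄ = F·P·Fᵀ + Q = [6 0 8; 0 38 21; 8 21 33]
step 0: y = z − H·x̄ = [43]
step 0: S = H·P̄·Hᵀ + R = [505]
step 0: K = P̄·Hᵀ·S⁻¹ = [-8/505; -27/101; -96/505]
step 0: x' = x̄ + K·y = [-849/505, 51/101, -1603/505]
step 0: P' = (I − K·H)·P̄ = [2966/505 -216/101 3272/505; -216/101 193/101 -471/101; 3272/505 -471/101 7449/505]
step 1: x̄ = F·x = [51/101, -7356/505, -2791/505]
step 1: P̄ = F·P·Fᵀ + Q = [395/101 -2061/101 -517/101; -2061/101 153641/505 48981/505; -517/101 48981/505 20221/505]
step 1: y = z − H·x̄ = [-25364/505]
step 1: S = H·P̄·Hᵀ + R = [1698896/505]
step 1: K = P̄·Hᵀ·S⁻¹ = [8375/424724; -31869/106181; -41791/424724]
step 1: x' = x̄ + K·y = [-51544/106181, 53976/106181, -62088/106181]
step 1: P' = (I − K·H)·P̄ = [276370/106181 -52641/106181 149548/106181; -52641/106181 125989/106181 -250491/106181; 149548/106181 -250491/106181 793264/106181]
step 2: x̄ = F·x = [53976/106181, -340896/106181, -57224/106181]
step 2: P̄ = F·P·Fᵀ + Q = [338351/106181 -909396/106181 -103795/106181; -909396/106181 12530932/106181 3565152/106181; -103795/106181 3565152/106181 2002524/106181]
step 2: y = z − H·x̄ = [-973731/106181]
step 2: S = H·P̄·Hᵀ + R = [136596548/106181]
step 2: K = P̄·Hᵀ·S⁻¹ = [257453/12417868; -10289487/34149137; -3174495/34149137]
step 2: x' = x̄ + K·y = [207975/653572, -73095/163393, 51233/163393]
step 2: P' = (I − K·H)·P̄ = [32703549/12417868 -1639941/3104467 4662370/3104467; -1639941/3104467 41686768/34149137 -83902356/34149137; 4662370/3104467 -83902356/34149137 264405048/34149137]

step 0: x' = [-849/505, 51/101, -1603/505], P' = [2966/505 -216/101 3272/505; -216/101 193/101 -471/101; 3272/505 -471/101 7449/505]
step 1: x' = [-51544/106181, 53976/106181, -62088/106181], P' = [276370/106181 -52641/106181 149548/106181; -52641/106181 125989/106181 -250491/106181; 149548/106181 -250491/106181 793264/106181]
step 2: x' = [207975/653572, -73095/163393, 51233/163393], P' = [32703549/12417868 -1639941/3104467 4662370/3104467; -1639941/3104467 41686768/34149137 -83902356/34149137; 4662370/3104467 -83902356/34149137 264405048/34149137]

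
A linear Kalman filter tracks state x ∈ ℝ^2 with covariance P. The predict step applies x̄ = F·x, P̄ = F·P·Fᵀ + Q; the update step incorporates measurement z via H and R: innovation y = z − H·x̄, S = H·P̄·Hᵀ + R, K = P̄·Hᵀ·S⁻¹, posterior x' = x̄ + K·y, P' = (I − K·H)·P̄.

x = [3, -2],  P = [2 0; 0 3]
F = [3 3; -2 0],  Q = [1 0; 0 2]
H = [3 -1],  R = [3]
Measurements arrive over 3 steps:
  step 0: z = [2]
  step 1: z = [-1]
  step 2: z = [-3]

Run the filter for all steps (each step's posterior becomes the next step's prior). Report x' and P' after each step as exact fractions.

step 0: x' = [-453/499, -2396/499], P' = [454/499 912/499; 912/499 2874/499]
step 1: x' = [-20757/26405, -94574/79215], P' = [30031/52810 20247/26405; 20247/26405 65308/26405]
step 2: x' = [-2218669/2552311, 1289482/2552311], P' = [1423765/2552311 1902720/2552311; 1902720/2552311 6206558/2552311]

step 0: x̄ = F·x = [3, -6]
step 0: P̄ = F·P·Fᵀ + Q = [46 -12; -12 10]
step 0: y = z − H·x̄ = [-13]
step 0: S = H·P̄·Hᵀ + R = [499]
step 0: K = P̄·Hᵀ·S⁻¹ = [150/499; -46/499]
step 0: x' = x̄ + K·y = [-453/499, -2396/499]
step 0: P' = (I − K·H)·P̄ = [454/499 912/499; 912/499 2874/499]
step 1: x̄ = F·x = [-8547/499, 906/499]
step 1: P̄ = F·P·Fᵀ + Q = [46867/499 -8196/499; -8196/499 2814/499]
step 1: y = z − H·x̄ = [26048/499]
step 1: S = H·P̄·Hᵀ + R = [475290/499]
step 1: K = P̄·Hᵀ·S⁻¹ = [16533/52810; -4567/79215]
step 1: x' = x̄ + K·y = [-20757/26405, -94574/79215]
step 1: P' = (I − K·H)·P̄ = [30031/52810 20247/26405; 20247/26405 65308/26405]
step 2: x̄ = F·x = [-31369/5281, 41514/26405]
step 2: P̄ = F·P·Fᵀ + Q = [445505/10562 -42315/5281; -42315/5281 112872/26405]
step 2: y = z − H·x̄ = [432834/26405]
step 2: S = H·P̄·Hᵀ + R = [22970799/52810]
step 2: K = P̄·Hᵀ·S⁻¹ = [789525/2552311; -498398/7656933]
step 2: x' = x̄ + K·y = [-2218669/2552311, 1289482/2552311]
step 2: P' = (I − K·H)·P̄ = [1423765/2552311 1902720/2552311; 1902720/2552311 6206558/2552311]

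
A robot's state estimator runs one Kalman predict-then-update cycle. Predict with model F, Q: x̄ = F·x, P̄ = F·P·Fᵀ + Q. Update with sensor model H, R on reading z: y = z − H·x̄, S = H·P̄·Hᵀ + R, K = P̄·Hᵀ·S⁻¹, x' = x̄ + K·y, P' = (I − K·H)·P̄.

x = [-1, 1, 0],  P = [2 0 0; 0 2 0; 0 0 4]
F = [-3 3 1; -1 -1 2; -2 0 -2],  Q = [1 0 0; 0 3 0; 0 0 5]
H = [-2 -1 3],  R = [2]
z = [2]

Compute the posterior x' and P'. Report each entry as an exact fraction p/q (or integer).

x' = [1206/253, -300/253, 870/253]
P' = [7331/253 -901/253 4561/253; -901/253 6013/506 753/506; 4561/253 753/506 6393/506]

x̄ = F·x = [6, 0, 2]
P̄ = F·P·Fᵀ + Q = [41 8 4; 8 23 -12; 4 -12 29]
y = z − H·x̄ = [8]
S = H·P̄·Hᵀ + R = [506]
K = P̄·Hᵀ·S⁻¹ = [-39/253; -75/506; 91/506]
x' = x̄ + K·y = [1206/253, -300/253, 870/253]
P' = (I − K·H)·P̄ = [7331/253 -901/253 4561/253; -901/253 6013/506 753/506; 4561/253 753/506 6393/506]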